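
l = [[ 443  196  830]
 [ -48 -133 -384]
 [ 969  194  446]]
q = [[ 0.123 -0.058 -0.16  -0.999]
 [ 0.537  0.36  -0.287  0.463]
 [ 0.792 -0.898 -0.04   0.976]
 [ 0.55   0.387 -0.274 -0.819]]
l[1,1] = -133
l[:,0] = [443, -48, 969]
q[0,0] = 0.123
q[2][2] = -0.04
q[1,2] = -0.287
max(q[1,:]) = 0.537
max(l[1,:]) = -48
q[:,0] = [0.123, 0.537, 0.792, 0.55]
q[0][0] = 0.123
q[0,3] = -0.999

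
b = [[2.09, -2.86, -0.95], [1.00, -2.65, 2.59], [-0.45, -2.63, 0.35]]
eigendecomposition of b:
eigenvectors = [[-0.96+0.00j,-0.30-0.40j,-0.30+0.40j], [(-0.04+0j),-0.65+0.00j,(-0.65-0j)], [0.29+0.00j,-0.24-0.53j,(-0.24+0.53j)]]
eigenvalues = [(2.25+0j), (-1.23+2.74j), (-1.23-2.74j)]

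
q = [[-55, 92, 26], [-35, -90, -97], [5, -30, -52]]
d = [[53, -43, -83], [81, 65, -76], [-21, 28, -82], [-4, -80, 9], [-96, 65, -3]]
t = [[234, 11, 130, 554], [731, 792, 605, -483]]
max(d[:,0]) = 81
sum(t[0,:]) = 929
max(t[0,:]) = 554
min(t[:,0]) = 234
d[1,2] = -76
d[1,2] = -76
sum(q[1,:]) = -222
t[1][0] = 731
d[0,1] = -43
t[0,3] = 554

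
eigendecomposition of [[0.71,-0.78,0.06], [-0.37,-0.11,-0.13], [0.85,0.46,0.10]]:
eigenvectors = [[(0.78+0j),  -0.23+0.13j,  (-0.23-0.13j)], [-0.31+0.00j,  -0.15+0.21j,  -0.15-0.21j], [0.54+0.00j,  (0.93+0j),  0.93-0.00j]]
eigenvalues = [(1.06+0j), (-0.18+0.22j), (-0.18-0.22j)]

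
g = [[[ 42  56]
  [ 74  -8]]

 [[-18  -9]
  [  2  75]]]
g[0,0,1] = 56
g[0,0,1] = 56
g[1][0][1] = -9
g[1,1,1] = 75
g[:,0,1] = [56, -9]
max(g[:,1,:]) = 75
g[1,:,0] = [-18, 2]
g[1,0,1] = -9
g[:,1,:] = [[74, -8], [2, 75]]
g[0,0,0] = 42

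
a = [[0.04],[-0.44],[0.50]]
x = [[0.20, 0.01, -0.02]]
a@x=[[0.01,0.0,-0.00], [-0.09,-0.00,0.01], [0.10,0.00,-0.01]]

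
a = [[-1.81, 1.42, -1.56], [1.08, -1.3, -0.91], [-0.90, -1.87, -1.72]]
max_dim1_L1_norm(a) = 4.79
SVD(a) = [[0.61, 0.69, 0.38], [0.16, -0.58, 0.8], [0.78, -0.42, -0.47]] @ diag([3.0331576854871596, 2.9521557170530257, 0.8721416612232891]) @ [[-0.54,  -0.26,  -0.80],[-0.51,  0.86,  0.06],[0.67,  0.44,  -0.59]]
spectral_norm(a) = 3.03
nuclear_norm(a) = 6.86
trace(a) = -4.83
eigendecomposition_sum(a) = [[0.27+0.00j, 0.42+0.00j, -0.30+0.00j], [0.23+0.00j, 0.37+0.00j, (-0.27+0j)], [-0.26-0.00j, -0.41-0.00j, 0.29+0.00j]] + [[(-1.04+0.02j), (0.5-1.41j), (-0.63-1.27j)],[(0.42+0.46j), -0.84+0.34j, (-0.32+0.79j)],[(-0.32+0.66j), (-0.73-0.77j), -1.01-0.01j]] + [[-1.04-0.02j, 0.50+1.41j, -0.63+1.27j],[0.42-0.46j, (-0.84-0.34j), (-0.32-0.79j)],[-0.32-0.66j, -0.73+0.77j, -1.01+0.01j]]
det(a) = 7.81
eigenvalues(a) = [(0.93+0j), (-2.88+0.35j), (-2.88-0.35j)]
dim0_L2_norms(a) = [2.29, 2.68, 2.49]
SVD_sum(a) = [[-0.99,-0.48,-1.49], [-0.26,-0.13,-0.39], [-1.26,-0.61,-1.89]] + [[-1.04,1.76,0.12], [0.88,-1.48,-0.1], [0.64,-1.08,-0.08]] + [[0.23, 0.15, -0.20],[0.47, 0.31, -0.41],[-0.27, -0.18, 0.24]]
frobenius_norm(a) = 4.32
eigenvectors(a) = [[0.61+0.00j, (0.73+0j), 0.73-0.00j], [(0.53+0j), -0.29-0.33j, -0.29+0.33j], [-0.58+0.00j, 0.24-0.46j, 0.24+0.46j]]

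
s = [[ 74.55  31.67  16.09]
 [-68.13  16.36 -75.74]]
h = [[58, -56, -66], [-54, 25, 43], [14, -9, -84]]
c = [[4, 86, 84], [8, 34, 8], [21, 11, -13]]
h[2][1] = -9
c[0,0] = 4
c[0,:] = [4, 86, 84]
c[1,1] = 34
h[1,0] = -54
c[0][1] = 86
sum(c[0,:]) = 174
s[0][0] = 74.55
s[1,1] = 16.36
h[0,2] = -66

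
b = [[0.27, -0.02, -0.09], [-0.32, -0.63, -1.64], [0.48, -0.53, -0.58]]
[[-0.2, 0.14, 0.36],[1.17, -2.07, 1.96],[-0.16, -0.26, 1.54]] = b @ [[-0.92, 0.88, 0.93], [0.10, 0.16, -0.95], [-0.57, 1.03, -1.01]]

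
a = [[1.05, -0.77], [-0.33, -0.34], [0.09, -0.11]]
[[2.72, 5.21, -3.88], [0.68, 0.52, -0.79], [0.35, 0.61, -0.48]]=a @ [[0.65, 2.25, -1.17], [-2.64, -3.7, 3.45]]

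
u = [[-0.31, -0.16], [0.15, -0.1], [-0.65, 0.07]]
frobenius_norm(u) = 0.76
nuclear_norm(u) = 0.94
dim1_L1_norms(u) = [0.47, 0.25, 0.72]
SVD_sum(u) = [[-0.31, 0.01], [0.15, -0.00], [-0.65, 0.01]] + [[-0.0, -0.17], [-0.00, -0.10], [0.00, 0.06]]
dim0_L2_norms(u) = [0.74, 0.2]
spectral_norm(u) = 0.74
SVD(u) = [[-0.42, -0.83], [0.21, -0.48], [-0.89, 0.28]] @ diag([0.7357562251067689, 0.20065586763570592]) @ [[1.0, -0.02],  [0.02, 1.0]]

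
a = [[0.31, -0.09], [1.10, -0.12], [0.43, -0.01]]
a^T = [[0.31,  1.1,  0.43], [-0.09,  -0.12,  -0.01]]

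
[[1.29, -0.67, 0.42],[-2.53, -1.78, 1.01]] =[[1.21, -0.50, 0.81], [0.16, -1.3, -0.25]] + [[0.08, -0.17, -0.39],  [-2.69, -0.48, 1.26]]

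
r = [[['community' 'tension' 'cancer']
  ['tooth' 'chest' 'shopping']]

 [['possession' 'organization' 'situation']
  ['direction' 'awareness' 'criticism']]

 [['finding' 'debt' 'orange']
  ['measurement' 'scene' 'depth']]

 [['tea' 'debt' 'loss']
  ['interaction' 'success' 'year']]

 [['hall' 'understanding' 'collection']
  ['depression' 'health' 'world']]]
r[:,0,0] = ['community', 'possession', 'finding', 'tea', 'hall']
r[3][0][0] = 'tea'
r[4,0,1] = 'understanding'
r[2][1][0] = 'measurement'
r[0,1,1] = 'chest'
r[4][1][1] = 'health'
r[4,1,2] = 'world'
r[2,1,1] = 'scene'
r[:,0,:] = [['community', 'tension', 'cancer'], ['possession', 'organization', 'situation'], ['finding', 'debt', 'orange'], ['tea', 'debt', 'loss'], ['hall', 'understanding', 'collection']]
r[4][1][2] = 'world'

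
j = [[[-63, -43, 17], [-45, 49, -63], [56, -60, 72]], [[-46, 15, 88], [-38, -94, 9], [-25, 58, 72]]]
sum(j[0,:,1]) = -54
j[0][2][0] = 56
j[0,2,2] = 72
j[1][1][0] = -38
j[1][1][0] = -38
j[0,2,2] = 72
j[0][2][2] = 72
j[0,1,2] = -63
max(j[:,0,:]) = 88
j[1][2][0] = -25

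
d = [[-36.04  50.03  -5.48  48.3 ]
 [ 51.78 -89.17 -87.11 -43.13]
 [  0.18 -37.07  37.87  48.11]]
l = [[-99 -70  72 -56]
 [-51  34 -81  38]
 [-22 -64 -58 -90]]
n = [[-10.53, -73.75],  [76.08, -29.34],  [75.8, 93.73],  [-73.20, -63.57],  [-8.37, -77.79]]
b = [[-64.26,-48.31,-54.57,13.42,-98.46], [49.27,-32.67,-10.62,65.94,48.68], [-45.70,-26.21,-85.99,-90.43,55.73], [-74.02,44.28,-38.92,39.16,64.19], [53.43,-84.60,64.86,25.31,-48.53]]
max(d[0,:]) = 50.03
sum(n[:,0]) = 59.779999999999994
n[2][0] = 75.8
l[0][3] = -56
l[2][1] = -64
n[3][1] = -63.57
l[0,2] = 72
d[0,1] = 50.03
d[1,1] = -89.17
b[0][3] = 13.42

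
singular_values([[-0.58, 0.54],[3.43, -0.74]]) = [3.58, 0.4]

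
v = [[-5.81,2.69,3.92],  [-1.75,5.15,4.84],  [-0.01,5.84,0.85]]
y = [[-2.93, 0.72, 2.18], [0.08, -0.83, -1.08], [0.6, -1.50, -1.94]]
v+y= [[-8.74, 3.41, 6.10], [-1.67, 4.32, 3.76], [0.59, 4.34, -1.09]]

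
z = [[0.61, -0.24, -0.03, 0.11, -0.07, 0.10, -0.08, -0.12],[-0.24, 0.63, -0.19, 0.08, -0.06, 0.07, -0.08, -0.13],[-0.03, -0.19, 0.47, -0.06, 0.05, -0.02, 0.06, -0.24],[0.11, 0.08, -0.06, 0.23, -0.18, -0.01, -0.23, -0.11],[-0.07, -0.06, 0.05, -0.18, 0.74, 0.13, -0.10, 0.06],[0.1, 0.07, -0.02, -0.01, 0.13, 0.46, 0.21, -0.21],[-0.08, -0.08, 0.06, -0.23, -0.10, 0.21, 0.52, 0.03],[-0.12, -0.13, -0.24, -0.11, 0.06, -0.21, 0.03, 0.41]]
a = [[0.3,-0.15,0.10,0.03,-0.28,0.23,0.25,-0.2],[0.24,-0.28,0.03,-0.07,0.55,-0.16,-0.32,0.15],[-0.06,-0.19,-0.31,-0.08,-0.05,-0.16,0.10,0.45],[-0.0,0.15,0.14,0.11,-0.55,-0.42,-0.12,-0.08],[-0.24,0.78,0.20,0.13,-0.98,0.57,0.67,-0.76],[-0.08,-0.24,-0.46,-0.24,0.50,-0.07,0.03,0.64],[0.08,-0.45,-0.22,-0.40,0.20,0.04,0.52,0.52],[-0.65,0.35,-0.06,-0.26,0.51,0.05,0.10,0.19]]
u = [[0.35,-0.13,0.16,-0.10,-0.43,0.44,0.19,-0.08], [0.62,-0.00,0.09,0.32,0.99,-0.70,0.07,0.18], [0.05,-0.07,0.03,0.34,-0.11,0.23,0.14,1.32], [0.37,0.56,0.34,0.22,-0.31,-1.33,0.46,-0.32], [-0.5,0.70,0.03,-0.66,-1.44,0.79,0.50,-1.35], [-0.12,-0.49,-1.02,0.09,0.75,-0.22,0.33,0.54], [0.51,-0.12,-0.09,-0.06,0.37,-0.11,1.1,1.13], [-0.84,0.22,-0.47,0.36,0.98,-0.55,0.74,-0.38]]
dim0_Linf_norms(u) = [0.84, 0.7, 1.02, 0.66, 1.44, 1.33, 1.1, 1.35]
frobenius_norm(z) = 1.78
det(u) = 0.63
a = u @ z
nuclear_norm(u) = 10.66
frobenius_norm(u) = 4.65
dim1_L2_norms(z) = [0.69, 0.73, 0.57, 0.42, 0.79, 0.58, 0.63, 0.56]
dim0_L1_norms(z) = [1.36, 1.48, 1.12, 1.01, 1.39, 1.21, 1.31, 1.31]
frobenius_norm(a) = 2.80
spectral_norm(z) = 0.93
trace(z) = 4.07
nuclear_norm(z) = 4.08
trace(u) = -0.34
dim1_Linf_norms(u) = [0.44, 0.99, 1.32, 1.33, 1.44, 1.02, 1.13, 0.98]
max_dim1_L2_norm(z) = 0.79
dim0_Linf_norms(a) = [0.65, 0.78, 0.46, 0.4, 0.98, 0.57, 0.67, 0.76]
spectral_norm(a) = 2.19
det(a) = -0.00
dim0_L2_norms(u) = [1.37, 1.06, 1.19, 0.92, 2.24, 1.87, 1.55, 2.33]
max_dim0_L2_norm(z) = 0.79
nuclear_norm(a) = 5.56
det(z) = -0.00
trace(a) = -0.52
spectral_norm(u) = 3.20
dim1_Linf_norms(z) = [0.61, 0.63, 0.47, 0.23, 0.74, 0.46, 0.52, 0.41]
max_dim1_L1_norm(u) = 5.97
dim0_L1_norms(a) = [1.65, 2.59, 1.52, 1.32, 3.62, 1.7, 2.11, 2.99]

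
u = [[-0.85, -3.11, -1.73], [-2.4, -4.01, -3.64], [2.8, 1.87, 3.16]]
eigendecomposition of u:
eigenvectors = [[-0.05, 0.67, 0.54], [0.52, 0.24, 0.73], [-0.85, -0.70, -0.42]]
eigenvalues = [2.17, -0.18, -3.7]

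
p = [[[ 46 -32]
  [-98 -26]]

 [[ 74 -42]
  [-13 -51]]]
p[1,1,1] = -51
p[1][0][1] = -42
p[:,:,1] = [[-32, -26], [-42, -51]]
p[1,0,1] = -42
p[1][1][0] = -13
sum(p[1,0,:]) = 32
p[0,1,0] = -98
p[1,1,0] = -13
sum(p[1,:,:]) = -32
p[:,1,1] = [-26, -51]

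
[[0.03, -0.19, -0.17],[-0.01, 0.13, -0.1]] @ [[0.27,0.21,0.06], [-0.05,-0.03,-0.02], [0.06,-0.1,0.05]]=[[0.01,0.03,-0.00], [-0.02,0.0,-0.01]]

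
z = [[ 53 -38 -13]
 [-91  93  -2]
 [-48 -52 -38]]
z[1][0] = -91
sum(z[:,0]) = -86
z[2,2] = -38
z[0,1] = -38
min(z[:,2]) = -38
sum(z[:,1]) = 3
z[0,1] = -38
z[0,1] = -38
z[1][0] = -91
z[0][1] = -38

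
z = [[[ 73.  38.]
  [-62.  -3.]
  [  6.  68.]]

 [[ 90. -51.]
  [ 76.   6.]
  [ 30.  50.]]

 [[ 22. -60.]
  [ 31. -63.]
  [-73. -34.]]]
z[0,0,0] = 73.0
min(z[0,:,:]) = -62.0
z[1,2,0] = 30.0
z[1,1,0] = 76.0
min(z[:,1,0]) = -62.0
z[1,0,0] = 90.0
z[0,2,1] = 68.0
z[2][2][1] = -34.0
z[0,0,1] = 38.0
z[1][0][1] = -51.0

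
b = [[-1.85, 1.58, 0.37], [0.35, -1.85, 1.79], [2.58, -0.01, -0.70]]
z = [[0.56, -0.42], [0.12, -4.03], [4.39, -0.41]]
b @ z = [[0.78, -5.74], [7.83, 6.57], [-1.63, -0.76]]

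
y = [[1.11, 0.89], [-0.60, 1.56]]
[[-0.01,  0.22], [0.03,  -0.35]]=y @ [[-0.02, 0.29], [0.01, -0.11]]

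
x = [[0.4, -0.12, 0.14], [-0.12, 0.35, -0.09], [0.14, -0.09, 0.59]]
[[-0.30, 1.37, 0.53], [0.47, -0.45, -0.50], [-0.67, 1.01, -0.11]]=x @ [[-0.08,  3.10,  1.20], [1.08,  0.02,  -1.19], [-0.96,  0.98,  -0.65]]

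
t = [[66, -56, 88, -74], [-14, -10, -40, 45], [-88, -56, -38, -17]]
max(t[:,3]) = 45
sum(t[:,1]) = -122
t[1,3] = 45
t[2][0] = -88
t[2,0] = -88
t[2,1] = -56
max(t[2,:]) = -17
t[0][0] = 66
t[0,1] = -56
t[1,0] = -14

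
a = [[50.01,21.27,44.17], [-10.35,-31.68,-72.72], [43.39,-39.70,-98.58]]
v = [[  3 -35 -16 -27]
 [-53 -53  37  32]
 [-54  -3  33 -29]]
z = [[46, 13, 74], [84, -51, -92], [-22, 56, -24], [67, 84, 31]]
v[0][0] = 3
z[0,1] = 13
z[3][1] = 84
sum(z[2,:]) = 10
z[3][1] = 84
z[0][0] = 46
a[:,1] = [21.27, -31.68, -39.7]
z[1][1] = -51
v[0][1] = -35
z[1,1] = -51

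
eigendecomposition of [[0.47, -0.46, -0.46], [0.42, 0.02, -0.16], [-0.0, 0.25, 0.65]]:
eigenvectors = [[(-0.66+0j), (-0.66-0j), (-0.35+0j)], [(-0.48+0.44j), -0.48-0.44j, (-0.7+0j)], [(0.36+0.07j), 0.36-0.07j, 0.63+0.00j]]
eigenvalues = [(0.39+0.36j), (0.39-0.36j), (0.37+0j)]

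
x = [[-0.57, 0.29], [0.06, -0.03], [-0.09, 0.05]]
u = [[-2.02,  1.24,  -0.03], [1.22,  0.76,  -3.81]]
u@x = [[1.23, -0.62], [-0.31, 0.14]]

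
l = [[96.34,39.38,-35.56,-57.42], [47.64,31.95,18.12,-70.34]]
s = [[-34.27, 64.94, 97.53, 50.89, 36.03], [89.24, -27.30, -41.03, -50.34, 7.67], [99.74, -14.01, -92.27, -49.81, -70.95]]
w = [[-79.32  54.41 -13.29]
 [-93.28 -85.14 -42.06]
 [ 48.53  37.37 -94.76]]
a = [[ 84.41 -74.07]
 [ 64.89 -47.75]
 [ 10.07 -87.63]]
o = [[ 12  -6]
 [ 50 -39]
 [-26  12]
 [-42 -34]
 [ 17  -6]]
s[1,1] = -27.3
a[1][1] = -47.75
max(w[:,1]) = 54.41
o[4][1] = -6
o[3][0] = -42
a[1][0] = 64.89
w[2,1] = 37.37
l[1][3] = -70.34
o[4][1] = -6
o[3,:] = [-42, -34]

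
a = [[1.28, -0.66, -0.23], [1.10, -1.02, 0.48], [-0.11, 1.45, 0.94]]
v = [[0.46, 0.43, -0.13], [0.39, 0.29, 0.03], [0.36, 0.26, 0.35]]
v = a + [[-0.82,1.09,0.10], [-0.71,1.31,-0.45], [0.47,-1.19,-0.59]]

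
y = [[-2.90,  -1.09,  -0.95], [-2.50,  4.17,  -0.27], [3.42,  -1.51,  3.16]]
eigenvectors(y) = [[0.86, 0.0, -0.15],[0.29, -0.66, -0.08],[-0.42, 0.75, 0.99]]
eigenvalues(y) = [-2.81, 4.48, 2.76]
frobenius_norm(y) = 7.63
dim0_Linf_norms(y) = [3.42, 4.17, 3.16]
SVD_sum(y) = [[-1.5,1.04,-0.83],  [-3.1,2.14,-1.71],  [3.49,-2.4,1.93]] + [[-0.82,  -1.96,  -0.95], [0.89,  2.11,  1.03], [0.44,  1.04,  0.5]] + [[-0.57, -0.16, 0.83], [-0.29, -0.08, 0.42], [-0.5, -0.14, 0.73]]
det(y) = -34.67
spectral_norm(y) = 6.54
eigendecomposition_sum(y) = [[-2.85, -0.55, -0.48], [-0.97, -0.19, -0.16], [1.39, 0.27, 0.23]] + [[0.00, -0.00, -0.0], [-1.51, 4.64, 0.14], [1.73, -5.31, -0.16]] + [[-0.05, -0.54, -0.47], [-0.02, -0.28, -0.24], [0.30, 3.53, 3.08]]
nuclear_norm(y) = 11.64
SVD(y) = [[-0.31, 0.64, 0.70], [-0.63, -0.69, 0.35], [0.71, -0.34, 0.62]] @ diag([6.541329983577713, 3.642490301651107, 1.455254770933544]) @ [[0.75, -0.52, 0.41], [-0.35, -0.84, -0.41], [-0.56, -0.16, 0.81]]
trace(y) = 4.43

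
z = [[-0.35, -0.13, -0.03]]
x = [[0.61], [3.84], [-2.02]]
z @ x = [[-0.65]]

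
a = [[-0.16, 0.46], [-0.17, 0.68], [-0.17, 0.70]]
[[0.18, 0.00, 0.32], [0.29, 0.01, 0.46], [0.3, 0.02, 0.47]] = a@[[0.41, 0.20, -0.19], [0.53, 0.07, 0.63]]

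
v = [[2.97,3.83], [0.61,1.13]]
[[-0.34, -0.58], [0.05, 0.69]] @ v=[[-1.36, -1.96], [0.57, 0.97]]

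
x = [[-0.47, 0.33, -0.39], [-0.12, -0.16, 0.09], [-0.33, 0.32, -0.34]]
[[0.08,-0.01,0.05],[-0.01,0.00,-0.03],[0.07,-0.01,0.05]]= x @ [[-0.08,-0.00,0.06], [0.08,-0.01,0.1], [-0.04,0.01,-0.12]]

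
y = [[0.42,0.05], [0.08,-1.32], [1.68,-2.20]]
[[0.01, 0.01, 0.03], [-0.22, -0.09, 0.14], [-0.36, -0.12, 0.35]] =y@[[0.01,0.02,0.08], [0.17,0.07,-0.1]]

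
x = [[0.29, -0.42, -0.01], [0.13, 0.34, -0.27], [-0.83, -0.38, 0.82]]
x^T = [[0.29, 0.13, -0.83], [-0.42, 0.34, -0.38], [-0.01, -0.27, 0.82]]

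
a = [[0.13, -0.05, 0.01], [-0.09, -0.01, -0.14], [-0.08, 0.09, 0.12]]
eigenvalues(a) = [(0.02+0j), (0.11+0.08j), (0.11-0.08j)]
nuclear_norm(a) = 0.40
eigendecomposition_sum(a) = [[(0.01-0j), 0.01+0.00j, (0.01+0j)], [(0.02-0j), 0.01+0.00j, 0.02+0.00j], [-0.01+0.00j, -0.01-0.00j, (-0.01-0j)]] + [[0.06-0.05j, -0.03-0.01j, -0.06j], [(-0.06-0.08j), -0.01+0.04j, (-0.08-0.01j)], [(-0.03+0.13j), (0.05-0.02j), 0.06+0.09j]] + [[(0.06+0.05j), (-0.03+0.01j), 0.06j],[-0.06+0.08j, (-0.01-0.04j), (-0.08+0.01j)],[-0.03-0.13j, (0.05+0.02j), 0.06-0.09j]]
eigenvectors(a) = [[(0.4+0j), -0.32-0.25j, -0.32+0.25j], [(0.82+0j), (-0.35+0.41j), -0.35-0.41j], [-0.41+0.00j, (0.74+0j), (0.74-0j)]]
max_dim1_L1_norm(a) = 0.29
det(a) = 0.00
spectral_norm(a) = 0.20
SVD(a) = [[-0.31, 0.65, 0.69],[-0.43, -0.74, 0.51],[0.85, -0.14, 0.51]] @ diag([0.19822626541481797, 0.19195586417661545, 0.007700253755750289]) @ [[-0.35, 0.48, 0.8], [0.85, -0.20, 0.49], [0.40, 0.85, -0.34]]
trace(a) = 0.24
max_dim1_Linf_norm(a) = 0.14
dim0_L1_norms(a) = [0.3, 0.15, 0.27]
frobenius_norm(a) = 0.28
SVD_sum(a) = [[0.02, -0.03, -0.05], [0.03, -0.04, -0.07], [-0.06, 0.08, 0.13]] + [[0.11,-0.02,0.06], [-0.12,0.03,-0.07], [-0.02,0.01,-0.01]] + [[0.00, 0.0, -0.0], [0.0, 0.0, -0.00], [0.0, 0.0, -0.0]]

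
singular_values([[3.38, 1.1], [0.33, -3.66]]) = [4.0, 3.18]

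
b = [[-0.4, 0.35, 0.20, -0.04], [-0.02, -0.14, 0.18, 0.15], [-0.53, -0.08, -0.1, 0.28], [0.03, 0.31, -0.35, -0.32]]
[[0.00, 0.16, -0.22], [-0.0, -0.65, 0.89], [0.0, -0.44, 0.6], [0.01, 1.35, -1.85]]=b@ [[0.0, 0.29, -0.40], [0.01, 1.51, -2.07], [-0.01, -1.49, 2.04], [-0.0, -1.11, 1.51]]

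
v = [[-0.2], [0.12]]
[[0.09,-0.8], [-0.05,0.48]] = v @ [[-0.43, 4.0]]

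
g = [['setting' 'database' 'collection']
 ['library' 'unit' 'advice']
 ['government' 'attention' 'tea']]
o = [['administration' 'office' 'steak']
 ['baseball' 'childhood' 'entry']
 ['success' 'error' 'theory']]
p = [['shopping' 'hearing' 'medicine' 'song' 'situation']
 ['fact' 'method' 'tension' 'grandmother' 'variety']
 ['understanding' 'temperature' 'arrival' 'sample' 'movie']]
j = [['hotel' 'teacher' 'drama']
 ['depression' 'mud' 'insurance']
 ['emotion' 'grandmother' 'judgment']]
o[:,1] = ['office', 'childhood', 'error']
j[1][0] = 'depression'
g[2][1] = 'attention'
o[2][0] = 'success'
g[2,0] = 'government'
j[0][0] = 'hotel'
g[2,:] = ['government', 'attention', 'tea']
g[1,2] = 'advice'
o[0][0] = 'administration'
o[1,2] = 'entry'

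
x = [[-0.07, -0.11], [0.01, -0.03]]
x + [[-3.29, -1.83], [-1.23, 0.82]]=[[-3.36,-1.94], [-1.22,0.79]]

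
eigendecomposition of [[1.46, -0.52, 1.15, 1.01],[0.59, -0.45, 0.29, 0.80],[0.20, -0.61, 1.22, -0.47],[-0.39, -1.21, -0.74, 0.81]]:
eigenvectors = [[-0.42+0.00j, (-0.67+0j), -0.67-0.00j, -0.69+0.00j], [0.03+0.00j, (-0.34-0.14j), (-0.34+0.14j), 0.22+0.00j], [(-0.66+0j), (0.24-0.16j), (0.24+0.16j), (0.47+0j)], [0.62+0.00j, 0.16-0.55j, (0.16+0.55j), 0.50+0.00j]]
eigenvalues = [(1.81+0j), (0.55+0.99j), (0.55-0.99j), (0.12+0j)]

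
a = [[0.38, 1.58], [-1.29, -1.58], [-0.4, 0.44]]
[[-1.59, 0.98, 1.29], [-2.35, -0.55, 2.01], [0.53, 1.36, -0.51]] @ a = [[-2.38, -3.49], [-0.99, -1.96], [-1.35, -1.54]]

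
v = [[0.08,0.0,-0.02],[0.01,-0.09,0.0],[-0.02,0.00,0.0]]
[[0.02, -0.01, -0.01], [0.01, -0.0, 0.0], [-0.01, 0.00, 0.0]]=v @ [[0.31, -0.11, 0.00], [-0.11, 0.04, -0.01], [0.0, -0.01, 0.36]]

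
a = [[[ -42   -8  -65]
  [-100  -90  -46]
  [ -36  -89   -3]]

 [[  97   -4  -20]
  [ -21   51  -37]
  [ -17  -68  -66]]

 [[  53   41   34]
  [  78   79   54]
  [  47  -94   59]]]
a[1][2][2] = -66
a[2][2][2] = 59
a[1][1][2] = -37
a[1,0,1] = -4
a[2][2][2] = 59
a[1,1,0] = -21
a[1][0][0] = 97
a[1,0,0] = 97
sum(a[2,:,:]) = 351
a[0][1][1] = -90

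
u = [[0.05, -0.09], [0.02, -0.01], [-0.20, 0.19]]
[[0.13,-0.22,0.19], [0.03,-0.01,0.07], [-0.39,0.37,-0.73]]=u @ [[1.21, 1.09, 3.6],[-0.80, 3.08, -0.06]]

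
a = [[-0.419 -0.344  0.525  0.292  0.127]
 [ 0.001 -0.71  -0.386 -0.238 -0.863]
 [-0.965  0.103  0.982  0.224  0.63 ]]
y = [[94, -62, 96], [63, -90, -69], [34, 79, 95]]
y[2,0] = 34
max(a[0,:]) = 0.525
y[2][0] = 34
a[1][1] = -0.71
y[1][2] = -69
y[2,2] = 95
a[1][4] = -0.863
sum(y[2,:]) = 208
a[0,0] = -0.419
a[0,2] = 0.525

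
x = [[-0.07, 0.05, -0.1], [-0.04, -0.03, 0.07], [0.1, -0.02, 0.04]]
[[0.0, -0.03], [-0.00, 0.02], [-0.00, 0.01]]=x@[[0.00, -0.09], [0.05, -1.85], [0.02, -0.53]]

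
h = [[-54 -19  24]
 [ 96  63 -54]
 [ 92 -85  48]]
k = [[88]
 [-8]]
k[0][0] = 88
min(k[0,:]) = 88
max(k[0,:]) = 88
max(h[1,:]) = 96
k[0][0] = 88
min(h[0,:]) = -54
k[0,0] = 88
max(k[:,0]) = 88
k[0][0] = 88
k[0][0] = 88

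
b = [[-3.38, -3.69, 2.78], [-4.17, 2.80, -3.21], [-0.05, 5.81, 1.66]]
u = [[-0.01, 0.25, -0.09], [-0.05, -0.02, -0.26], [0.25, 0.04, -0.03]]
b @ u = [[0.91, -0.66, 1.18], [-0.90, -1.23, -0.26], [0.12, -0.06, -1.56]]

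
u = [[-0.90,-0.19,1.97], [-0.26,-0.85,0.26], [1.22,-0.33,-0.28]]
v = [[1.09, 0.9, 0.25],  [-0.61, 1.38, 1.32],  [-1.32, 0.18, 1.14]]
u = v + [[-1.99, -1.09, 1.72],[0.35, -2.23, -1.06],[2.54, -0.51, -1.42]]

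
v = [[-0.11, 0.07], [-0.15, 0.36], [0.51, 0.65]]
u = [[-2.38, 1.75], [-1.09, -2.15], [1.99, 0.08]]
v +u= [[-2.49, 1.82], [-1.24, -1.79], [2.5, 0.73]]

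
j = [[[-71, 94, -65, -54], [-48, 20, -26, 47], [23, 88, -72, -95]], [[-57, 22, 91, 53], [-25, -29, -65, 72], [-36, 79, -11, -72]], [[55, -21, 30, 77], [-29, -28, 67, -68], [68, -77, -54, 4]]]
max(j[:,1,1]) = 20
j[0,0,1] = 94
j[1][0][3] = 53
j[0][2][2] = -72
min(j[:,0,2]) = -65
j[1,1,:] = [-25, -29, -65, 72]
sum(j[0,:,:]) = -159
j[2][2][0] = 68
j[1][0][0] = -57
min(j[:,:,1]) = -77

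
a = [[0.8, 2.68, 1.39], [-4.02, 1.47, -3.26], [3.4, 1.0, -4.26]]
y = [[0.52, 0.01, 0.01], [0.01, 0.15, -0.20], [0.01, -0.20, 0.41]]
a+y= [[1.32, 2.69, 1.4], [-4.01, 1.62, -3.46], [3.41, 0.80, -3.85]]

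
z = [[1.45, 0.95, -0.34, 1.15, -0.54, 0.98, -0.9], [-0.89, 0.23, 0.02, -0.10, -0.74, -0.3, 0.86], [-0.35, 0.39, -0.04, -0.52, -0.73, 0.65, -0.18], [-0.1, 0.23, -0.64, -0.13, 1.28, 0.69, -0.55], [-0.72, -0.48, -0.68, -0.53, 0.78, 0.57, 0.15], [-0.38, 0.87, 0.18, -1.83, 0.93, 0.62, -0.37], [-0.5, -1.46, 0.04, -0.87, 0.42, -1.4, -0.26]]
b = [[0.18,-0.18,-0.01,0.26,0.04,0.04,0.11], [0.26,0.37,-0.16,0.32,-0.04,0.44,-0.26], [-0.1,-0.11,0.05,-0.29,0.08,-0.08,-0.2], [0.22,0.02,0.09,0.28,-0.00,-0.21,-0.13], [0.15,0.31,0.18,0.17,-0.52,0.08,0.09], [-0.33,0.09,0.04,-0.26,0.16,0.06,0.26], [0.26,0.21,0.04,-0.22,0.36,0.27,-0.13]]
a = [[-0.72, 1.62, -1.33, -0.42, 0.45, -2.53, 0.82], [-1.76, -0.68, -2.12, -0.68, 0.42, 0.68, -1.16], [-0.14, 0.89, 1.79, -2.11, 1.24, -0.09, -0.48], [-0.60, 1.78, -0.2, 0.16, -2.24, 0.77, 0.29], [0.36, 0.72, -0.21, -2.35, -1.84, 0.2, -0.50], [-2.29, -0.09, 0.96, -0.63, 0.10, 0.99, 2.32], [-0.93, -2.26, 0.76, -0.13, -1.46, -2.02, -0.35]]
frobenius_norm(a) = 8.84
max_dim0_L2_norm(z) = 2.45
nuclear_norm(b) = 3.35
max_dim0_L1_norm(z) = 5.42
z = a @ b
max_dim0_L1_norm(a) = 8.04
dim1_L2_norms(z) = [2.55, 1.49, 1.24, 1.7, 1.56, 2.38, 2.31]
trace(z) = 2.65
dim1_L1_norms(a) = [7.89, 7.5, 6.74, 6.04, 6.18, 7.38, 7.91]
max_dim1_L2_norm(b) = 0.77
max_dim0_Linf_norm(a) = 2.53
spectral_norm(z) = 3.41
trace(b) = 0.29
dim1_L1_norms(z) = [6.31, 3.14, 2.86, 3.62, 3.91, 5.18, 4.95]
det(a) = -2302.87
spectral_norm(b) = 0.99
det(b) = -0.00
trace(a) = -0.65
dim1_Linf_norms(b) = [0.26, 0.44, 0.29, 0.28, 0.52, 0.33, 0.36]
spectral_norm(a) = 4.02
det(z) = 1.90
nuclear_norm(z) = 11.15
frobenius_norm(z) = 5.16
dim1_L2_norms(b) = [0.38, 0.77, 0.4, 0.44, 0.68, 0.53, 0.62]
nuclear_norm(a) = 22.55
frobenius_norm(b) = 1.49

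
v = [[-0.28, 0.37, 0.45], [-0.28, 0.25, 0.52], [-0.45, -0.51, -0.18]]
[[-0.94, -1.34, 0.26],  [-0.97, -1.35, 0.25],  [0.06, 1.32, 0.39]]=v @ [[0.87, -0.58, -0.91], [-0.48, -1.26, 0.05], [-1.16, -2.31, -0.04]]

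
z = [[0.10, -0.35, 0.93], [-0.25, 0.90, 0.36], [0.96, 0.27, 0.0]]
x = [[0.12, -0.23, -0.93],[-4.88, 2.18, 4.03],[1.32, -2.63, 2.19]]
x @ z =[[-0.82, -0.5, 0.03], [2.84, 4.76, -3.75], [2.89, -2.24, 0.28]]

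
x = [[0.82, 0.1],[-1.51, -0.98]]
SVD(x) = [[-0.39, 0.92], [0.92, 0.39]] @ diag([1.9522173293666782, 0.33428655210826913]) @ [[-0.88,-0.48], [0.48,-0.88]]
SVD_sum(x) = [[0.67, 0.37], [-1.57, -0.86]] + [[0.15, -0.27],[0.06, -0.12]]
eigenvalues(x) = [0.73, -0.89]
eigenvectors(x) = [[0.75, -0.06], [-0.66, 1.00]]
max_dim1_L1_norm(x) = 2.49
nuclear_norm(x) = 2.29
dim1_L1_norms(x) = [0.92, 2.49]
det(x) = -0.65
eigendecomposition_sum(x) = [[0.77, 0.05], [-0.68, -0.04]] + [[0.05,0.05], [-0.83,-0.94]]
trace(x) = -0.16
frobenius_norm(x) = 1.98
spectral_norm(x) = 1.95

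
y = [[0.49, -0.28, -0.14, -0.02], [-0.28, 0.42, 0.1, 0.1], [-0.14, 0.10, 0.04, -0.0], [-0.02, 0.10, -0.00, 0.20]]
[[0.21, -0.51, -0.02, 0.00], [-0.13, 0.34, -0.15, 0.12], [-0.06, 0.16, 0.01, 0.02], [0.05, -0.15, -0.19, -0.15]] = y @ [[0.31,-0.75,-0.36,0.34], [-0.15,0.56,-0.32,0.92], [-0.15,0.09,-0.32,-0.50], [0.34,-1.13,-0.85,-1.19]]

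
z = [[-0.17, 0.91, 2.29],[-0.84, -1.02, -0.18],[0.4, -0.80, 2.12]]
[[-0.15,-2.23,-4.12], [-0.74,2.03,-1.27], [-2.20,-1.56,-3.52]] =z @ [[-0.37, -1.33, 1.5], [1.13, -0.76, 0.33], [-0.54, -0.77, -1.82]]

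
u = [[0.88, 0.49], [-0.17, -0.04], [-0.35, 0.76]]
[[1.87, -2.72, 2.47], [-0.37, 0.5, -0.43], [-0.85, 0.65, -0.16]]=u@[[2.19, -2.84, 2.33], [-0.11, -0.45, 0.86]]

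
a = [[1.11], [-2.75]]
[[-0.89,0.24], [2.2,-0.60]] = a@ [[-0.80, 0.22]]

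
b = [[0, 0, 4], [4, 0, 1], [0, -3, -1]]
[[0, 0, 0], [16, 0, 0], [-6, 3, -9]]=b@[[4, 0, 0], [2, -1, 3], [0, 0, 0]]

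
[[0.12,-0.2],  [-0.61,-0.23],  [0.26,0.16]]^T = [[0.12, -0.61, 0.26], [-0.2, -0.23, 0.16]]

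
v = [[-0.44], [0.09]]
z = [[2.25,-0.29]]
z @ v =[[-1.02]]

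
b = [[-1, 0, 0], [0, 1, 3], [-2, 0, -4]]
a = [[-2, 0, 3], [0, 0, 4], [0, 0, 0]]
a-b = [[-1, 0, 3], [0, -1, 1], [2, 0, 4]]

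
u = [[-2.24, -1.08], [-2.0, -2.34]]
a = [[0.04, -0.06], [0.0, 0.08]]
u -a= [[-2.28, -1.02], [-2.00, -2.42]]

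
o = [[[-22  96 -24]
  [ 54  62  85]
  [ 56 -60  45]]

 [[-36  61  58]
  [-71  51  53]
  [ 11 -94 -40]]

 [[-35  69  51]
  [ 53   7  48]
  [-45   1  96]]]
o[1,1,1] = 51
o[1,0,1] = 61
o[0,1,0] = 54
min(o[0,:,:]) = -60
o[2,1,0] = 53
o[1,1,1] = 51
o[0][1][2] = 85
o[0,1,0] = 54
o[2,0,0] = -35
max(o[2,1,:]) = 53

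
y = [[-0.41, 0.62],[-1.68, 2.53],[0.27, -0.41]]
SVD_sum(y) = [[-0.41, 0.62],  [-1.68, 2.53],  [0.27, -0.41]] + [[0.0, 0.00],[-0.0, -0.00],[-0.0, -0.0]]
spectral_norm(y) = 3.16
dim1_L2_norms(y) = [0.74, 3.04, 0.49]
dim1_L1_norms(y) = [1.03, 4.21, 0.68]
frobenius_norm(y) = 3.16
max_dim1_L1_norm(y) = 4.21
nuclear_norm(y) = 3.17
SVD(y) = [[-0.23,0.56], [-0.96,-0.26], [0.16,-0.79]] @ diag([3.1649320469213587, 0.002266797339504697]) @ [[0.55, -0.83], [0.83, 0.55]]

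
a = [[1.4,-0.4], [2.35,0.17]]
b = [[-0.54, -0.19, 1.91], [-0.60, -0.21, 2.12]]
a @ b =[[-0.52, -0.18, 1.83], [-1.37, -0.48, 4.85]]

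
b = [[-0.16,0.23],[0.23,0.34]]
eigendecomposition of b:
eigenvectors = [[-0.93, -0.36], [0.36, -0.93]]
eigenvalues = [-0.25, 0.43]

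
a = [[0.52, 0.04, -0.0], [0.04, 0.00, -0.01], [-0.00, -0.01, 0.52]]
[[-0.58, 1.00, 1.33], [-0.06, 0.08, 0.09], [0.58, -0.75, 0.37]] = a @ [[-1.16, 1.75, 2.51],[0.49, 2.3, 0.6],[1.13, -1.39, 0.73]]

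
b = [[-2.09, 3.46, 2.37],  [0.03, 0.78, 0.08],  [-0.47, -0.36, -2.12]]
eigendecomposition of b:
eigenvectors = [[(-0.91+0j), (-0.91-0j), (0.68+0j)], [0.01j, 0.00-0.01j, (0.7+0j)], [0.00-0.41j, 0.41j, (-0.2+0j)]]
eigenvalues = [(-2.11+1.03j), (-2.11-1.03j), (0.79+0j)]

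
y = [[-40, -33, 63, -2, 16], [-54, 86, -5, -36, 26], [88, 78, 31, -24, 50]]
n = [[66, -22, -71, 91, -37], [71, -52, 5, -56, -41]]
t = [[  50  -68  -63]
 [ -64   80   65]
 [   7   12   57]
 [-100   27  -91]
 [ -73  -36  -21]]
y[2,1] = 78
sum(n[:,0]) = 137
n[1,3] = -56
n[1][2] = 5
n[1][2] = 5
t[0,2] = -63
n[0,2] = -71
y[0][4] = 16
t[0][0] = 50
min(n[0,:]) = -71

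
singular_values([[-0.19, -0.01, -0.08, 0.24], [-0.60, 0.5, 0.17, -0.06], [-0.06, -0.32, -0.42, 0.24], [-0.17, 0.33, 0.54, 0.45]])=[1.05, 0.56, 0.55, 0.0]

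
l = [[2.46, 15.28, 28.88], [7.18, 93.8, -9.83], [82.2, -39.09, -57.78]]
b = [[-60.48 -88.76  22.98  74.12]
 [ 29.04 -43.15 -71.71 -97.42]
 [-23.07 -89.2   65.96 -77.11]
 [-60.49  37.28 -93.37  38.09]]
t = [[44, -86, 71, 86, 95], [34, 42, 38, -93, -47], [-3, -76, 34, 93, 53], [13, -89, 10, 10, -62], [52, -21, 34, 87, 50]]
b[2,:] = [-23.07, -89.2, 65.96, -77.11]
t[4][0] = 52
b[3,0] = -60.49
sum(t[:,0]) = 140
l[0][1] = 15.28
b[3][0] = -60.49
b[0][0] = -60.48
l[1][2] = -9.83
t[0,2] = 71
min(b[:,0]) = -60.49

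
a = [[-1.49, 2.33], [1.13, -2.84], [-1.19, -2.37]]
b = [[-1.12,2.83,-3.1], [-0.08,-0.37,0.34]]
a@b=[[1.48, -5.08, 5.41], [-1.04, 4.25, -4.47], [1.52, -2.49, 2.88]]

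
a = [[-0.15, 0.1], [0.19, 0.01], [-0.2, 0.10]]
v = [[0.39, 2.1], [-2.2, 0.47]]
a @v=[[-0.28, -0.27], [0.05, 0.4], [-0.3, -0.37]]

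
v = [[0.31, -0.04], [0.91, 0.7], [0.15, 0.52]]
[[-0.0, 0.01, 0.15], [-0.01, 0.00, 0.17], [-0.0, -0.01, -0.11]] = v @ [[-0.01, 0.02, 0.44], [0.00, -0.02, -0.33]]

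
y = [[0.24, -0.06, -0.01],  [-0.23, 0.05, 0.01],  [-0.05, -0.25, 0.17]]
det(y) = -0.000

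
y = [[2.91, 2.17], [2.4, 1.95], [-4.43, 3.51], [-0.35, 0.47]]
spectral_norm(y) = 5.96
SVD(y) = [[-0.35, -0.67], [-0.28, -0.59], [0.89, -0.44], [0.08, -0.08]] @ diag([5.959471093360327, 4.417307357135415]) @ [[-0.95, 0.31], [-0.31, -0.95]]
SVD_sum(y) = [[1.99, -0.65],[1.59, -0.52],[-5.04, 1.64],[-0.45, 0.15]] + [[0.92, 2.82],[0.81, 2.47],[0.61, 1.87],[0.1, 0.32]]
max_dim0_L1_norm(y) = 10.09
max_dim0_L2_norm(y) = 5.83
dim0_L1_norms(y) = [10.09, 8.1]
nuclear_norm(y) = 10.38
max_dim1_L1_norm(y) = 7.94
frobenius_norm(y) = 7.42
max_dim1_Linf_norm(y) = 4.43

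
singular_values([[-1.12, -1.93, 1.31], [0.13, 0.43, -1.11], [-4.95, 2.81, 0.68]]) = [5.74, 2.76, 0.69]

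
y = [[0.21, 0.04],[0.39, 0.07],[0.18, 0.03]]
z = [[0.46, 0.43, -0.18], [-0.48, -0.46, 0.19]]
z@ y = [[0.23,0.04],[-0.25,-0.05]]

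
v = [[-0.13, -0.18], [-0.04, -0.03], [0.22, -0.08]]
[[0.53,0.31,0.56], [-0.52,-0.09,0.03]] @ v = [[0.04, -0.15],[0.08, 0.09]]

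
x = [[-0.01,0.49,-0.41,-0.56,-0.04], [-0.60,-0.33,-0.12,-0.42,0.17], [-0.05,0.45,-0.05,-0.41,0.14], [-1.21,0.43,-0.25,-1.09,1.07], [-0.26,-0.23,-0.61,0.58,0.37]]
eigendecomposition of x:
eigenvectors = [[(0.29+0j), -0.19+0.00j, (-0.65+0j), (0.33+0.21j), 0.33-0.21j],[-0.05+0.00j, (-0.5+0j), 0.42+0.00j, -0.65+0.00j, -0.65-0.00j],[0.09+0.00j, -0.11+0.00j, (0.13+0j), 0.19+0.05j, 0.19-0.05j],[-0.58+0.00j, -0.83+0.00j, (0.33+0j), -0.46+0.00j, -0.46-0.00j],[-0.75+0.00j, (0.14+0j), -0.52+0.00j, (0.38+0.19j), (0.38-0.19j)]]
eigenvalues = [(0.98+0j), (-1.34+0j), (0.02+0j), (-0.39+0.16j), (-0.39-0.16j)]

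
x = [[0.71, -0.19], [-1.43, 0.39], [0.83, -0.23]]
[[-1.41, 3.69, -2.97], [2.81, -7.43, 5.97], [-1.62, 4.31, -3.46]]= x@[[-2.79, 5.19, -4.63], [-3.03, -0.02, -1.66]]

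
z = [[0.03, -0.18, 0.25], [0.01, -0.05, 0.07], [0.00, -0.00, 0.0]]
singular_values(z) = [0.32, 0.0, 0.0]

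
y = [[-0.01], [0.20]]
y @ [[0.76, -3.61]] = [[-0.01, 0.04], [0.15, -0.72]]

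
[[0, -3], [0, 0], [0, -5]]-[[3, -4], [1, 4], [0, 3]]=[[-3, 1], [-1, -4], [0, -8]]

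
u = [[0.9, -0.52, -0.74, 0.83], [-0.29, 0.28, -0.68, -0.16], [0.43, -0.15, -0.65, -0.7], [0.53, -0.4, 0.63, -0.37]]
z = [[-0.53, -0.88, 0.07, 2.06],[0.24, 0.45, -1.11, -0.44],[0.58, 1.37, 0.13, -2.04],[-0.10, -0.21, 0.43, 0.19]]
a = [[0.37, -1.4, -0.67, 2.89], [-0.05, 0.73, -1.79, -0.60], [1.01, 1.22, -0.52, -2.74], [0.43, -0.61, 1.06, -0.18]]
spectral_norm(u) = 1.56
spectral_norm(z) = 3.48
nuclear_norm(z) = 5.01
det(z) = -0.00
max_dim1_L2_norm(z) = 2.53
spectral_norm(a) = 4.50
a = z + u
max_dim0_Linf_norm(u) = 0.9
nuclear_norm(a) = 8.18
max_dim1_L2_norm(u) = 1.52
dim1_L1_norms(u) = [2.99, 1.41, 1.93, 1.93]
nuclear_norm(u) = 3.85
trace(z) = 0.24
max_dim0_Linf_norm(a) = 2.89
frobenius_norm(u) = 2.25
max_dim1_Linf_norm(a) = 2.89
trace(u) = 0.16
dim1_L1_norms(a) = [5.33, 3.17, 5.49, 2.28]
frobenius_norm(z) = 3.70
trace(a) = 0.40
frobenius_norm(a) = 5.20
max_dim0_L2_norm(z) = 2.94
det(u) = -0.00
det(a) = -2.52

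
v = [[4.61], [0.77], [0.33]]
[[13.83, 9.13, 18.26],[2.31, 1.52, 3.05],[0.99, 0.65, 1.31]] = v@[[3.0, 1.98, 3.96]]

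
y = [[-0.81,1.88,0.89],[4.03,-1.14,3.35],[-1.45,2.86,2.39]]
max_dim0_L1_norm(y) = 6.63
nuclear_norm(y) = 10.27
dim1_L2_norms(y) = [2.23, 5.36, 4.0]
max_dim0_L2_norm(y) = 4.36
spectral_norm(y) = 5.42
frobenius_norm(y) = 7.05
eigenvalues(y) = [-4.42, 0.43, 4.43]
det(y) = -8.49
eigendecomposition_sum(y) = [[-1.32, 1.06, -0.35], [3.32, -2.67, 0.88], [-1.68, 1.34, -0.44]] + [[0.28,  0.03,  -0.17], [0.28,  0.03,  -0.17], [-0.21,  -0.02,  0.13]] + [[0.22, 0.80, 1.41], [0.42, 1.5, 2.65], [0.43, 1.53, 2.71]]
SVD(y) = [[-0.16, 0.45, 0.88], [0.97, 0.24, 0.06], [-0.18, 0.86, -0.48]] @ diag([5.420105160886595, 4.499019346591291, 0.34797264824662505]) @ [[0.79, -0.36, 0.49], [-0.14, 0.67, 0.72], [0.59, 0.65, -0.48]]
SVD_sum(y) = [[-0.7,0.31,-0.43], [4.17,-1.88,2.58], [-0.79,0.36,-0.49]] + [[-0.29, 1.37, 1.47], [-0.16, 0.73, 0.78], [-0.56, 2.61, 2.80]] + [[0.18,0.20,-0.15],[0.01,0.01,-0.01],[-0.10,-0.11,0.08]]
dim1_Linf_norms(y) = [1.88, 4.03, 2.86]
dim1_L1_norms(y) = [3.58, 8.52, 6.7]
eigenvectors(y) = [[0.33, -0.63, 0.35], [-0.84, -0.63, 0.66], [0.42, 0.46, 0.67]]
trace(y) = 0.44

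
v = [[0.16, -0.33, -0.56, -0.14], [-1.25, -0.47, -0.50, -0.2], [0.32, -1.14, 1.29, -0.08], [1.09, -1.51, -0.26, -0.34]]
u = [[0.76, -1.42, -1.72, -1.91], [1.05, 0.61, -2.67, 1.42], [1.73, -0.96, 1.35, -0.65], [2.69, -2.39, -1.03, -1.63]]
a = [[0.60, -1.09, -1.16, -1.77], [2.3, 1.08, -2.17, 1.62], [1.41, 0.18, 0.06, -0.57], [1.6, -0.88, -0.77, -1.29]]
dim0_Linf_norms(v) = [1.25, 1.51, 1.29, 0.34]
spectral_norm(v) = 2.31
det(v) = 0.00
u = v + a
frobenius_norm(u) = 6.53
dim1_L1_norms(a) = [4.62, 7.17, 2.22, 4.54]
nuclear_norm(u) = 10.89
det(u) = 9.31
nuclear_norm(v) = 5.11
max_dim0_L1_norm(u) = 6.77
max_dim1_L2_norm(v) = 1.91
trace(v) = 0.64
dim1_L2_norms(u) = [3.03, 3.26, 2.48, 4.08]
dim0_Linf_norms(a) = [2.3, 1.09, 2.17, 1.77]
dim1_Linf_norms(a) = [1.77, 2.3, 1.41, 1.6]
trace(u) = 1.09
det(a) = 4.58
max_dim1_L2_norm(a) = 3.71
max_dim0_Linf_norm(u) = 2.69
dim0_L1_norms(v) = [2.82, 3.45, 2.61, 0.76]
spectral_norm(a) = 3.95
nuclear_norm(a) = 8.71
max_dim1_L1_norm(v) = 3.2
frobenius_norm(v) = 3.04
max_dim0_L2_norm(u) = 3.6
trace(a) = 0.45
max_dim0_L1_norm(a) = 5.91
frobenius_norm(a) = 5.27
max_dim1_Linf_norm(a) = 2.3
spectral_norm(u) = 5.11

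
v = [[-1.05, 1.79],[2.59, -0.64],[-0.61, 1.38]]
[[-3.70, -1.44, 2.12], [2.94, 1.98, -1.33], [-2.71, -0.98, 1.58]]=v@[[0.73,0.66,-0.26],[-1.64,-0.42,1.03]]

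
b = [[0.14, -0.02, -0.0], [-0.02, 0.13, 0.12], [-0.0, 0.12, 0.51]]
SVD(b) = [[-0.01, -0.94, -0.35], [0.28, 0.33, -0.9], [0.96, -0.11, 0.26]] @ diag([0.5447985454535622, 0.1470513873787478, 0.08815006716769008]) @ [[-0.01, 0.28, 0.96], [-0.94, 0.33, -0.11], [-0.35, -0.90, 0.26]]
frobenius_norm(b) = 0.57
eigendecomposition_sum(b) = [[0.13, -0.05, 0.02], [-0.05, 0.02, -0.01], [0.02, -0.01, 0.00]] + [[0.01,0.03,-0.01], [0.03,0.07,-0.02], [-0.01,-0.02,0.01]] + [[0.00,  -0.00,  -0.01], [-0.00,  0.04,  0.15], [-0.01,  0.15,  0.5]]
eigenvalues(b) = [0.15, 0.09, 0.54]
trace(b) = 0.78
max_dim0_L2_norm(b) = 0.52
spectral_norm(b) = 0.54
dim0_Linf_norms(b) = [0.14, 0.13, 0.51]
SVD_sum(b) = [[0.0, -0.00, -0.01], [-0.00, 0.04, 0.15], [-0.01, 0.15, 0.50]] + [[0.13, -0.05, 0.02], [-0.05, 0.02, -0.01], [0.02, -0.01, 0.0]] + [[0.01, 0.03, -0.01], [0.03, 0.07, -0.02], [-0.01, -0.02, 0.01]]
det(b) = 0.01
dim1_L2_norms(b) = [0.14, 0.18, 0.52]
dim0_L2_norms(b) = [0.14, 0.18, 0.52]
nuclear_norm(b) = 0.78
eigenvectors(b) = [[0.94, 0.35, -0.01], [-0.33, 0.90, 0.28], [0.11, -0.26, 0.96]]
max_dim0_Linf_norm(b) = 0.51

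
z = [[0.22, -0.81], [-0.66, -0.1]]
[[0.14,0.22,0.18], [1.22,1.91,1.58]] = z@[[-1.75, -2.74, -2.27], [-0.65, -1.02, -0.84]]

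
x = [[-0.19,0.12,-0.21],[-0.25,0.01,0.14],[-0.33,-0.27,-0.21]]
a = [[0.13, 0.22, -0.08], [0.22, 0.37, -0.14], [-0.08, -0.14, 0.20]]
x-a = [[-0.32, -0.10, -0.13], [-0.47, -0.36, 0.28], [-0.25, -0.13, -0.41]]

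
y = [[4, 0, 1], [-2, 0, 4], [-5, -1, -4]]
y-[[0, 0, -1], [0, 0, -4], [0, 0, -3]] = [[4, 0, 2], [-2, 0, 8], [-5, -1, -1]]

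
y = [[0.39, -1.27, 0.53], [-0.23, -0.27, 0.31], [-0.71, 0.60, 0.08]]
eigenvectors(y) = [[0.25, -0.48, -0.72],  [-0.4, -0.46, -0.58],  [-0.88, -0.75, -0.38]]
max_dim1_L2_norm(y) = 1.43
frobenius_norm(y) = 1.77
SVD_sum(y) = [[0.56, -1.24, 0.40], [0.09, -0.2, 0.07], [-0.31, 0.68, -0.22]] + [[-0.17, -0.03, 0.13], [-0.32, -0.07, 0.24], [-0.4, -0.08, 0.30]] + [[-0.0, -0.0, -0.0], [0.00, 0.00, 0.0], [-0.00, -0.00, -0.00]]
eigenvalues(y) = [0.56, -0.0, -0.35]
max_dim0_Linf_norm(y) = 1.27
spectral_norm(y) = 1.63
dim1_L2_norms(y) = [1.43, 0.47, 0.93]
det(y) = 0.00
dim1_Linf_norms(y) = [1.27, 0.31, 0.71]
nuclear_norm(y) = 2.32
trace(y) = 0.20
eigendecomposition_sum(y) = [[0.23, -0.31, 0.05], [-0.36, 0.5, -0.08], [-0.79, 1.1, -0.17]] + [[-0.0, 0.0, -0.00],[-0.00, 0.0, -0.0],[-0.00, 0.01, -0.0]] + [[0.17, -0.96, 0.48], [0.13, -0.77, 0.39], [0.09, -0.5, 0.25]]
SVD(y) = [[-0.87, -0.31, 0.39], [-0.14, -0.60, -0.79], [0.48, -0.74, 0.47]] @ diag([1.6326558883375062, 0.687556969789673, 0.00040443851302870054]) @ [[-0.4, 0.87, -0.28], [0.79, 0.16, -0.59], [-0.47, -0.46, -0.75]]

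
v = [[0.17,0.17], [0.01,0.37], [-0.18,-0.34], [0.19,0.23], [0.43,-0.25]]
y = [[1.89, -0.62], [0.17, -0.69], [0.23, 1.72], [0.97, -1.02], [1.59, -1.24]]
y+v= [[2.06, -0.45], [0.18, -0.32], [0.05, 1.38], [1.16, -0.79], [2.02, -1.49]]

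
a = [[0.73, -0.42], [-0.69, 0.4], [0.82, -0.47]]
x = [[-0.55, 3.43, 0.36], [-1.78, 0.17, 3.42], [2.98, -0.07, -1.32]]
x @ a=[[-2.47, 1.43], [1.39, -0.79], [1.14, -0.66]]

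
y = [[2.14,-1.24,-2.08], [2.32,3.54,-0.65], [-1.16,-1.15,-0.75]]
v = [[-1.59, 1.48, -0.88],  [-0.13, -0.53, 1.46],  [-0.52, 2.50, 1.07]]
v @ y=[[1.05, 8.22, 3.01], [-3.20, -3.39, -0.48], [3.45, 8.26, -1.35]]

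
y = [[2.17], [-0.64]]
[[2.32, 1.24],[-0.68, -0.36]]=y @ [[1.07,0.57]]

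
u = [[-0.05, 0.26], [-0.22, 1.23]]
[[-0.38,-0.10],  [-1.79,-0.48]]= u @ [[0.43, -0.8], [-1.38, -0.53]]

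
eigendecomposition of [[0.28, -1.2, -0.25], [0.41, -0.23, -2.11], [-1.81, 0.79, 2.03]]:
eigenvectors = [[0.74+0.00j, -0.02-0.36j, -0.02+0.36j], [(0.6+0j), -0.54+0.37j, -0.54-0.37j], [0.31+0.00j, (0.67+0j), (0.67-0j)]]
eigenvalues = [(-0.8+0j), (1.44+1.4j), (1.44-1.4j)]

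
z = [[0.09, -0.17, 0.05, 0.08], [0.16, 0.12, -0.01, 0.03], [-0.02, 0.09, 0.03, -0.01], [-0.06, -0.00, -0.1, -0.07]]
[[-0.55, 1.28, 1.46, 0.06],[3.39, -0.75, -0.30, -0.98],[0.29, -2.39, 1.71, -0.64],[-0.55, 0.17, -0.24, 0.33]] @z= [[0.12, 0.38, -0.00, -0.02], [0.25, -0.69, 0.27, 0.32], [-0.35, -0.18, 0.15, -0.02], [-0.04, 0.09, -0.07, -0.06]]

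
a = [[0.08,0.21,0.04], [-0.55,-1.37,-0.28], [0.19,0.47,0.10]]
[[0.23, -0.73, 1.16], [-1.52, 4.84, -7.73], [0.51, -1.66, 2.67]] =a @ [[2.09, -1.86, 3.14], [0.92, -2.69, 3.83], [-3.18, -0.47, 2.69]]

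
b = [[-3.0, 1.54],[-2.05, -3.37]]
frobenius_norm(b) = 5.19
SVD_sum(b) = [[-0.56, -0.63], [-2.58, -2.9]] + [[-2.44, 2.17],[0.53, -0.47]]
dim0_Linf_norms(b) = [3.0, 3.37]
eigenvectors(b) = [[-0.07-0.65j, (-0.07+0.65j)], [(0.76+0j), (0.76-0j)]]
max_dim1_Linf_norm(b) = 3.37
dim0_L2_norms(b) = [3.63, 3.71]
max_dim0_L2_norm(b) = 3.71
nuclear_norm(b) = 7.31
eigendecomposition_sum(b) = [[-1.50+1.05j, 0.77+1.39j], [(-1.02-1.85j), (-1.68+0.72j)]] + [[-1.50-1.05j,(0.77-1.39j)], [-1.02+1.85j,-1.69-0.72j]]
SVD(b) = [[0.21, 0.98], [0.98, -0.21]] @ diag([3.971027918533583, 3.34094855845265]) @ [[-0.67, -0.75], [-0.75, 0.67]]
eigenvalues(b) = [(-3.18+1.77j), (-3.18-1.77j)]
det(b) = 13.27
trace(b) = -6.37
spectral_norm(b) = 3.97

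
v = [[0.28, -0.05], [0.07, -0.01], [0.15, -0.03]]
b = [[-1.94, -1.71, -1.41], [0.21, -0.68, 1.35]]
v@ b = [[-0.55,-0.44,-0.46], [-0.14,-0.11,-0.11], [-0.30,-0.24,-0.25]]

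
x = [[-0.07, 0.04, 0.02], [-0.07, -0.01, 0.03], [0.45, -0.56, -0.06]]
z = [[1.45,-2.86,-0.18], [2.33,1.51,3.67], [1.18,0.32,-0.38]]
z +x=[[1.38, -2.82, -0.16], [2.26, 1.50, 3.7], [1.63, -0.24, -0.44]]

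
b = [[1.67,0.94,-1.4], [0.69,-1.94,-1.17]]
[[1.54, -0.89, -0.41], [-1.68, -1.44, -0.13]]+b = [[3.21, 0.05, -1.81], [-0.99, -3.38, -1.3]]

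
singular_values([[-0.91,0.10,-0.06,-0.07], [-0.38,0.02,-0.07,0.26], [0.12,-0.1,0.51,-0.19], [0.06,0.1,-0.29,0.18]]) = [1.02, 0.65, 0.23, 0.05]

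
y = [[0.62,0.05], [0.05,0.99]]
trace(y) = 1.61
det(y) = 0.61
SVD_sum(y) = [[0.02, 0.13], [0.13, 0.98]] + [[0.60, -0.08], [-0.08, 0.01]]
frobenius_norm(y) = 1.17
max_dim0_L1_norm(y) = 1.04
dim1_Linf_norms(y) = [0.62, 0.99]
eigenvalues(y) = [0.61, 1.0]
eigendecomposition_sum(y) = [[0.60, -0.08], [-0.08, 0.01]] + [[0.02, 0.13], [0.13, 0.98]]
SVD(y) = [[0.13,0.99], [0.99,-0.13]] @ diag([0.9966376789673681, 0.6133623210326318]) @ [[0.13, 0.99], [0.99, -0.13]]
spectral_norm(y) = 1.00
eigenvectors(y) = [[-0.99, -0.13], [0.13, -0.99]]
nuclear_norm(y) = 1.61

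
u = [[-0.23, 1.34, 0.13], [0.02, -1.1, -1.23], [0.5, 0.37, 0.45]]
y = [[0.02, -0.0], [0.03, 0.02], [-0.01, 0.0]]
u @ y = [[0.03,0.03], [-0.02,-0.02], [0.02,0.01]]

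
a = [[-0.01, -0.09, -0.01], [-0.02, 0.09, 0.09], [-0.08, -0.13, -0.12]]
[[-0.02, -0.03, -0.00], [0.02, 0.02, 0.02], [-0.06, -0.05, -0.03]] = a@[[0.22, 0.23, 0.08], [0.23, 0.28, 0.00], [0.08, 0.00, 0.19]]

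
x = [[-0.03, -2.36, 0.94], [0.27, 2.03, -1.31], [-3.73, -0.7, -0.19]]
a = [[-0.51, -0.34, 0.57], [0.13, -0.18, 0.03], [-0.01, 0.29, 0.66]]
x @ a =[[-0.30,0.71,0.53], [0.14,-0.84,-0.65], [1.81,1.34,-2.27]]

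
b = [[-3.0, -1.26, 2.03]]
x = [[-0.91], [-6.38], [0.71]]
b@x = [[12.21]]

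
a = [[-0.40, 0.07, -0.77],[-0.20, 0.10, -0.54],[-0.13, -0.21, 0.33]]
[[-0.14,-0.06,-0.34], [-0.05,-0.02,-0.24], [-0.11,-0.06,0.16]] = a @ [[0.43, 0.19, -0.03], [0.19, 0.14, -0.01], [-0.03, -0.01, 0.46]]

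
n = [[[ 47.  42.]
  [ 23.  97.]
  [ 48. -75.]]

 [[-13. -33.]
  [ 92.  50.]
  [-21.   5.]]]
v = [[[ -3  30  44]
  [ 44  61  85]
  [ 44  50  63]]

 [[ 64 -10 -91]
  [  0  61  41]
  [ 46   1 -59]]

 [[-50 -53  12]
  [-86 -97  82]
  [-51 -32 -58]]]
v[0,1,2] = 85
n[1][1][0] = 92.0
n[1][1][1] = 50.0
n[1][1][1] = 50.0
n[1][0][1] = -33.0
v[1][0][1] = -10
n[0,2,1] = -75.0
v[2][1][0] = -86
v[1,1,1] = 61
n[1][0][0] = -13.0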